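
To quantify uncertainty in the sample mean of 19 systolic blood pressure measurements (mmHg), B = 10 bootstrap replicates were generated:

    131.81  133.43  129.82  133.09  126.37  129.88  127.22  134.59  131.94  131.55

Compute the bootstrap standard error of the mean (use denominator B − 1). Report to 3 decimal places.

Bootstrap SE is the standard deviation of the 10 replicate means.
Mean of replicates: (131.81 + 133.43 + 129.82 + 133.09 + 126.37 + 129.88 + 127.22 + 134.59 + 131.94 + 131.55) / 10 = 1309.7000 / 10 = 130.9700
Sum of squared deviations: (+0.8400)² + (+2.4600)² + (−1.1500)² + (+2.1200)² + (−4.6000)² + (−1.0900)² + (−3.7500)² + (+3.6200)² + (+0.9700)² + (+0.5800)² = 63.3664
Variance = 63.3664 / 9 = 7.0407
SE* = √7.0407

SE* = 2.653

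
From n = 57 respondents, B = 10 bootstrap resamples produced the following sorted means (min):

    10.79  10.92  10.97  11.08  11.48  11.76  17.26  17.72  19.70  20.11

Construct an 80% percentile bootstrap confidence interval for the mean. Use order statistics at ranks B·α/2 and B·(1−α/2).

(10.79, 19.70)

α = 0.20; lower rank = 10 × 0.100 = 1; upper rank = 10 × 0.900 = 9.
The 1st smallest replicate is 10.79; the 9th is 19.70.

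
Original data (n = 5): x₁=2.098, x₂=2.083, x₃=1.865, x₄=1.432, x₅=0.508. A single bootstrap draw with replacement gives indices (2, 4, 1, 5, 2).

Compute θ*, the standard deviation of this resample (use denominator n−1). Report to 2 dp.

Resample values: 2.083, 1.432, 2.098, 0.508, 2.083.
Mean = 1.6408; sum of squared deviations = 1.9269
s² = 1.9269 / 4 = 0.4817
s = √0.4817 = 0.69

θ* = 0.69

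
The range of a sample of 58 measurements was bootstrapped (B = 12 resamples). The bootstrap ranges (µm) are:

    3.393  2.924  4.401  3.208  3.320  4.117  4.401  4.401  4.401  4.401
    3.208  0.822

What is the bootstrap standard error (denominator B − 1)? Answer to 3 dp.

Bootstrap SE is the standard deviation of the 12 replicate ranges.
Mean of replicates: (3.393 + 2.924 + 4.401 + 3.208 + 3.320 + 4.117 + 4.401 + 4.401 + 4.401 + 4.401 + 3.208 + 0.822) / 12 = 42.9970 / 12 = 3.5831
Sum of squared deviations: (−0.1901)² + (−0.6591)² + (+0.8179)² + (−0.3751)² + (−0.2631)² + (+0.5339)² + (+0.8179)² + (+0.8179)² + (+0.8179)² + (+0.8179)² + (−0.3751)² + (−2.7611)² = 12.0747
Variance = 12.0747 / 11 = 1.0977
SE* = √1.0977

SE* = 1.048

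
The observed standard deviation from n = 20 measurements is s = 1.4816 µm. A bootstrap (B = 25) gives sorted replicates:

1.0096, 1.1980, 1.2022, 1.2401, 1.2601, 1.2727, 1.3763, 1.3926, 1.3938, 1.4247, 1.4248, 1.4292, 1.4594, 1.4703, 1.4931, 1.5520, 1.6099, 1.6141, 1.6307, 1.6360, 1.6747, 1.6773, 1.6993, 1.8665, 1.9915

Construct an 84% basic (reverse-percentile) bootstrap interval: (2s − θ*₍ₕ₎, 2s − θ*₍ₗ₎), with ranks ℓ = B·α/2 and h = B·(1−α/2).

(1.2639, 1.7652)

Percentile endpoints at ranks 2 and 23: θ*₍2₎ = 1.1980, θ*₍23₎ = 1.6993.
Basic interval reflects these around s:
  lower = 2 × 1.4816 − 1.6993 = 1.2639
  upper = 2 × 1.4816 − 1.1980 = 1.7652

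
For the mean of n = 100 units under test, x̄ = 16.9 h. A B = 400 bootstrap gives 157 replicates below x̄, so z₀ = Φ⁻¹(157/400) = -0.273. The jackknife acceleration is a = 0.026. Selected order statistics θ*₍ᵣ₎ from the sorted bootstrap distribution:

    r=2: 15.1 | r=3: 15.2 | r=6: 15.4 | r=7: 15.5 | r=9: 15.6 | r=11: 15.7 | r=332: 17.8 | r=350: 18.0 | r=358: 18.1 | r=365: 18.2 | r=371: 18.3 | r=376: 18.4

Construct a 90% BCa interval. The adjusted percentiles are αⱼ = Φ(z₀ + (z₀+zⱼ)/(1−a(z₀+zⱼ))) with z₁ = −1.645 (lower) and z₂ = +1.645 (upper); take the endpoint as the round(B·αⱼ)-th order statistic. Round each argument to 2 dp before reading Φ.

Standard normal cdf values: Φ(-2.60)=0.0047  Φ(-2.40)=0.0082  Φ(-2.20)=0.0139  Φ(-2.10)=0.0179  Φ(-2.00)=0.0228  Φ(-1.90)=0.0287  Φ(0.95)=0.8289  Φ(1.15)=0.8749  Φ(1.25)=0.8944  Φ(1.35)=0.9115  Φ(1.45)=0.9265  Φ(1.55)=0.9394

(15.5, 18.0)

Lower: z₀ + z₁ = -0.273 + (-1.645) = -1.918; 1 − a(z₀+z₁) = 1 − (0.026)(-1.918) = 1.0499; argument = -0.273 + (-1.918)/1.0499 = -2.0999 → -2.10.
α₁ = Φ(-2.10) = 0.0179; rank = round(400 × 0.0179) = 7; θ*₍7₎ = 15.5.
Upper: z₀ + z₂ = 1.372; 1 − a(z₀+z₂) = 0.9643; argument = 1.1498 → 1.15; α₂ = 0.8749; rank = 350; θ*₍350₎ = 18.0.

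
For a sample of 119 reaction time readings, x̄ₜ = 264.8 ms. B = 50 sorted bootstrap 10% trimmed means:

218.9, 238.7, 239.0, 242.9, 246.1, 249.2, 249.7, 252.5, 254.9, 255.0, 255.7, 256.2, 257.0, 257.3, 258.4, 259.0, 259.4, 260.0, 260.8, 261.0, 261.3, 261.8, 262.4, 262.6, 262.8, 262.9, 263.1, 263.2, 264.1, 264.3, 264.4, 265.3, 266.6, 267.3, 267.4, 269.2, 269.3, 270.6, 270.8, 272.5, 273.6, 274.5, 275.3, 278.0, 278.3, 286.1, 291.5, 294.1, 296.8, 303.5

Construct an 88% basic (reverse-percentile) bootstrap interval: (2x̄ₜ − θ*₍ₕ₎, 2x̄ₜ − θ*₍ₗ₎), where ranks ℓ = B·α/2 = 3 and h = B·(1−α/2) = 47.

Percentile endpoints at ranks 3 and 47: θ*₍3₎ = 239.0, θ*₍47₎ = 291.5.
Basic interval reflects these around x̄ₜ:
  lower = 2 × 264.8 − 291.5 = 238.1
  upper = 2 × 264.8 − 239.0 = 290.6

(238.1, 290.6)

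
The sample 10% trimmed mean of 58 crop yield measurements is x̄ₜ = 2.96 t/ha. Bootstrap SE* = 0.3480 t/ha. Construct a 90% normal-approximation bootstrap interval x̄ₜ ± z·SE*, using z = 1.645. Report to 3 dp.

Margin = 1.645 × 0.3480 = 0.5725
Interval: 2.96 ± 0.5725

(2.388, 3.532)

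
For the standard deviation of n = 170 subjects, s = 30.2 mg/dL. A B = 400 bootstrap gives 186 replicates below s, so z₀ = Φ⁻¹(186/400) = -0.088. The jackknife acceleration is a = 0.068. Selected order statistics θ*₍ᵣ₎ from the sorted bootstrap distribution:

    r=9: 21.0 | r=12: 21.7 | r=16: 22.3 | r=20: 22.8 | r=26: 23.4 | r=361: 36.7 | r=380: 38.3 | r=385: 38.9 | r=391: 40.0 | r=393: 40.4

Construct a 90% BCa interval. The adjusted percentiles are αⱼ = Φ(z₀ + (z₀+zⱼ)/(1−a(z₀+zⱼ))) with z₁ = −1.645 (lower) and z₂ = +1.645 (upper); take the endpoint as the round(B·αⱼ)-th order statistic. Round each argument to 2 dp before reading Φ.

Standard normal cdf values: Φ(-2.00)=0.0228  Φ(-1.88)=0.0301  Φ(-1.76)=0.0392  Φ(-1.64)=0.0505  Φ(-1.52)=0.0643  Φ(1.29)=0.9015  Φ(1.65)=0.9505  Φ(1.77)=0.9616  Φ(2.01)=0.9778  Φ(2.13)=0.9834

(22.8, 38.3)

Lower: z₀ + z₁ = -0.088 + (-1.645) = -1.733; 1 − a(z₀+z₁) = 1 − (0.068)(-1.733) = 1.1178; argument = -0.088 + (-1.733)/1.1178 = -1.6383 → -1.64.
α₁ = Φ(-1.64) = 0.0505; rank = round(400 × 0.0505) = 20; θ*₍20₎ = 22.8.
Upper: z₀ + z₂ = 1.557; 1 − a(z₀+z₂) = 0.8941; argument = 1.6534 → 1.65; α₂ = 0.9505; rank = 380; θ*₍380₎ = 38.3.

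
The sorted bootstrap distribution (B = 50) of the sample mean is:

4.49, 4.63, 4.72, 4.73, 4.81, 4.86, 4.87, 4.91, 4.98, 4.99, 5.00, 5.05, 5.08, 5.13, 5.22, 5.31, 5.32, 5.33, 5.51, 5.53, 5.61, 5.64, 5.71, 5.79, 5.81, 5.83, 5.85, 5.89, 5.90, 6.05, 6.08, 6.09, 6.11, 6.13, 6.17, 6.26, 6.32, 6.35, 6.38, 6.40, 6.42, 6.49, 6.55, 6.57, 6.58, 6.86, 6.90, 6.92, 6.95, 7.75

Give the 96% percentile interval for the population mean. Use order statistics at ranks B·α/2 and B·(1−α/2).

(4.49, 6.95)

α = 0.04; lower rank = 50 × 0.020 = 1; upper rank = 50 × 0.980 = 49.
The 1st smallest replicate is 4.49; the 49th is 6.95.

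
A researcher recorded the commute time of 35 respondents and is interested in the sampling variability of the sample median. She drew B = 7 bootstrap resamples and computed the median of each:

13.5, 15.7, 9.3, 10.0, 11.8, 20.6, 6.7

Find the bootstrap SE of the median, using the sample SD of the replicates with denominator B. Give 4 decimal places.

SE* = 4.2673

Bootstrap SE is the standard deviation of the 7 replicate medians.
Mean of replicates: (13.5 + 15.7 + 9.3 + 10.0 + 11.8 + 20.6 + 6.7) / 7 = 87.60000 / 7 = 12.51429
Sum of squared deviations: (+0.98571)² + (+3.18571)² + (−3.21429)² + (−2.51429)² + (−0.71429)² + (+8.08571)² + (−5.81429)² = 127.46857
Variance = 127.46857 / 7 = 18.20980
SE* = √18.20980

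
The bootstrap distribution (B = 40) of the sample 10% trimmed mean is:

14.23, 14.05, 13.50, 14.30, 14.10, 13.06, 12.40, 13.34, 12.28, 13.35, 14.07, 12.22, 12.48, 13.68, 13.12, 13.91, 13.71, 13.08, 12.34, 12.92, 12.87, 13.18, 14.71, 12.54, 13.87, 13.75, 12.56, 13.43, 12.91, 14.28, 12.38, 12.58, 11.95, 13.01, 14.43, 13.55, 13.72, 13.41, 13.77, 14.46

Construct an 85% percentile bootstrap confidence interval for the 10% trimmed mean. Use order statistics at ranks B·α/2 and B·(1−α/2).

Sorted replicates: 11.95, 12.22, 12.28, 12.34, 12.38, 12.40, 12.48, 12.54, 12.56, 12.58, 12.87, 12.91, 12.92, 13.01, 13.06, 13.08, 13.12, 13.18, 13.34, 13.35, 13.41, 13.43, 13.50, 13.55, 13.68, 13.71, 13.72, 13.75, 13.77, 13.87, 13.91, 14.05, 14.07, 14.10, 14.23, 14.28, 14.30, 14.43, 14.46, 14.71
α = 0.15; lower rank = 40 × 0.075 = 3; upper rank = 40 × 0.925 = 37.
The 3rd smallest replicate is 12.28; the 37th is 14.30.

(12.28, 14.30)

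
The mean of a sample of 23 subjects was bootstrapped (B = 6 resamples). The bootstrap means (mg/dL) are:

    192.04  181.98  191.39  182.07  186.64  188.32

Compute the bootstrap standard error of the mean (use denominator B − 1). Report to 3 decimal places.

Bootstrap SE is the standard deviation of the 6 replicate means.
Mean of replicates: (192.04 + 181.98 + 191.39 + 182.07 + 186.64 + 188.32) / 6 = 1122.4400 / 6 = 187.0733
Sum of squared deviations: (+4.9667)² + (−5.0933)² + (+4.3167)² + (−5.0033)² + (−0.4333)² + (+1.2467)² = 96.0187
Variance = 96.0187 / 5 = 19.2037
SE* = √19.2037

SE* = 4.382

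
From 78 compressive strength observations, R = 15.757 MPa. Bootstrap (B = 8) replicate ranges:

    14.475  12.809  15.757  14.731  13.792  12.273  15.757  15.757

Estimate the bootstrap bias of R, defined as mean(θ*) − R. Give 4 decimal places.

bias = −1.3381

mean(θ*) = (14.475 + 12.809 + 15.757 + 14.731 + 13.792 + 12.273 + 15.757 + 15.757) / 8 = 14.41887
bias = 14.41887 − 15.757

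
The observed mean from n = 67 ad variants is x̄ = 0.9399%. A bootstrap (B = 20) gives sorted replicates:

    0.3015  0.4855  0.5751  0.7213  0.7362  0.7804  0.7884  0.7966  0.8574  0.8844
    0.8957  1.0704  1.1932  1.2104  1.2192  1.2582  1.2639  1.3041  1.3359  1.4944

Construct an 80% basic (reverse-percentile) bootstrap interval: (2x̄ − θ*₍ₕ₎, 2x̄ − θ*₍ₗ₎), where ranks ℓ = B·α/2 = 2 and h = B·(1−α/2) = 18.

Percentile endpoints at ranks 2 and 18: θ*₍2₎ = 0.4855, θ*₍18₎ = 1.3041.
Basic interval reflects these around x̄:
  lower = 2 × 0.9399 − 1.3041 = 0.5757
  upper = 2 × 0.9399 − 0.4855 = 1.3943

(0.5757, 1.3943)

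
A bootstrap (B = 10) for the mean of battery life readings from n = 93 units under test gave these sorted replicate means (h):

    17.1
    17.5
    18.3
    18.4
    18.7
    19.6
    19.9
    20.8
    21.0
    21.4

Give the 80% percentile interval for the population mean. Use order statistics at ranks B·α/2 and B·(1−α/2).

α = 0.20; lower rank = 10 × 0.100 = 1; upper rank = 10 × 0.900 = 9.
The 1st smallest replicate is 17.1; the 9th is 21.0.

(17.1, 21.0)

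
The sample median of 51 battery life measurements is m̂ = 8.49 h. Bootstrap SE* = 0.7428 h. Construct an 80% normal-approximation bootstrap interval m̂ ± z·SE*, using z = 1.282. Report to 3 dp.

(7.538, 9.442)

Margin = 1.282 × 0.7428 = 0.9523
Interval: 8.49 ± 0.9523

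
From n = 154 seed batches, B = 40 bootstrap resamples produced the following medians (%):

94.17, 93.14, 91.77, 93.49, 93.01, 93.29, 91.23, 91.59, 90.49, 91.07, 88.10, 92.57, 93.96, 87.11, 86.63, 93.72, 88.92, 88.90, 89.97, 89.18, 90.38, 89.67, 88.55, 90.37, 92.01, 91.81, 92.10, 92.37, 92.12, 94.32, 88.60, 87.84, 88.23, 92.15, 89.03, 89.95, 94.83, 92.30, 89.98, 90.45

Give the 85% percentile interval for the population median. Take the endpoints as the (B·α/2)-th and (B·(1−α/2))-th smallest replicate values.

Sorted replicates: 86.63, 87.11, 87.84, 88.10, 88.23, 88.55, 88.60, 88.90, 88.92, 89.03, 89.18, 89.67, 89.95, 89.97, 89.98, 90.37, 90.38, 90.45, 90.49, 91.07, 91.23, 91.59, 91.77, 91.81, 92.01, 92.10, 92.12, 92.15, 92.30, 92.37, 92.57, 93.01, 93.14, 93.29, 93.49, 93.72, 93.96, 94.17, 94.32, 94.83
α = 0.15; lower rank = 40 × 0.075 = 3; upper rank = 40 × 0.925 = 37.
The 3rd smallest replicate is 87.84; the 37th is 93.96.

(87.84, 93.96)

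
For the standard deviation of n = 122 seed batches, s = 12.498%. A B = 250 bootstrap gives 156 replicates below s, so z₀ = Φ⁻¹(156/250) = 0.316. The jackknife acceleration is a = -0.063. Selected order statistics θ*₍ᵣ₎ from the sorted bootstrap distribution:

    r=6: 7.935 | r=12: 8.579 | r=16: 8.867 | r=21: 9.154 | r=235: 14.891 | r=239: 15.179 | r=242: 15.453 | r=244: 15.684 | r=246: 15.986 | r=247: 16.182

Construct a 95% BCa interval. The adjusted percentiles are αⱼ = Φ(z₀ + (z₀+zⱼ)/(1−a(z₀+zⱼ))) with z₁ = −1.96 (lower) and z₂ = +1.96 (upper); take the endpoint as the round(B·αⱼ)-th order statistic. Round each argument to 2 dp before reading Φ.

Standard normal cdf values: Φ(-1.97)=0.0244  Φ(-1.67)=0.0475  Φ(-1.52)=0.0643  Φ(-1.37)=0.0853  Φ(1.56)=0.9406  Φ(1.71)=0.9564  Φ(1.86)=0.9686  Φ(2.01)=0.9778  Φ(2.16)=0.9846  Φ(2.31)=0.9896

Lower: z₀ + z₁ = 0.316 + (-1.960) = -1.644; 1 − a(z₀+z₁) = 1 − (-0.063)(-1.644) = 0.8964; argument = 0.316 + (-1.644)/0.8964 = -1.5179 → -1.52.
α₁ = Φ(-1.52) = 0.0643; rank = round(250 × 0.0643) = 16; θ*₍16₎ = 8.867.
Upper: z₀ + z₂ = 2.276; 1 − a(z₀+z₂) = 1.1434; argument = 2.3066 → 2.31; α₂ = 0.9896; rank = 247; θ*₍247₎ = 16.182.

(8.867, 16.182)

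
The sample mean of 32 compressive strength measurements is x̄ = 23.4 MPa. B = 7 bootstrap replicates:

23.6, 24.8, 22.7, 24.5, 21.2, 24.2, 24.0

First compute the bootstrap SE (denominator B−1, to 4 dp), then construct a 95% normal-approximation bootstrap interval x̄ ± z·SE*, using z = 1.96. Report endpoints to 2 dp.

(20.96, 25.84)

Mean of replicates = 23.5714; sum of squared deviations = 9.3343; SE* = √(9.3343/6) = 1.2473
Margin = 1.96 × 1.2473 = 2.445
Interval: 23.4 ± 2.445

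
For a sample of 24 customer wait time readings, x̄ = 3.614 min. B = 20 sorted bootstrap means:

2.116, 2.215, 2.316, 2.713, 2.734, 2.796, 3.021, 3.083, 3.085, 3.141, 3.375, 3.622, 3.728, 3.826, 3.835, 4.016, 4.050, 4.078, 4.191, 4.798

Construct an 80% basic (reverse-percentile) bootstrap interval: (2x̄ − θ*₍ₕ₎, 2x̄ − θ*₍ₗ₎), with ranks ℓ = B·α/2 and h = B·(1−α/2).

Percentile endpoints at ranks 2 and 18: θ*₍2₎ = 2.215, θ*₍18₎ = 4.078.
Basic interval reflects these around x̄:
  lower = 2 × 3.614 − 4.078 = 3.150
  upper = 2 × 3.614 − 2.215 = 5.013

(3.150, 5.013)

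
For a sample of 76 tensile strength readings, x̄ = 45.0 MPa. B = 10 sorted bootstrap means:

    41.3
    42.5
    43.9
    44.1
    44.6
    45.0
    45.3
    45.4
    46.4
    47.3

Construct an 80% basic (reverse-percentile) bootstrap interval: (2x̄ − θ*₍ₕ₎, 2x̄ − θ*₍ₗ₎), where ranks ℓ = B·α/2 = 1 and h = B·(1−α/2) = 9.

Percentile endpoints at ranks 1 and 9: θ*₍1₎ = 41.3, θ*₍9₎ = 46.4.
Basic interval reflects these around x̄:
  lower = 2 × 45.0 − 46.4 = 43.6
  upper = 2 × 45.0 − 41.3 = 48.7

(43.6, 48.7)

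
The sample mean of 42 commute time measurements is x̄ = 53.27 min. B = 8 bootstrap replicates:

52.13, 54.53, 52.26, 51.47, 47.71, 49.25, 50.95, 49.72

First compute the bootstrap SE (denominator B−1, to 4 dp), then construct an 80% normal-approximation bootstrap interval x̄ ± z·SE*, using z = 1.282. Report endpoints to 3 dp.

Mean of replicates = 51.0025; sum of squared deviations = 31.0738; SE* = √(31.0738/7) = 2.1069
Margin = 1.282 × 2.1069 = 2.7010
Interval: 53.27 ± 2.7010

(50.569, 55.971)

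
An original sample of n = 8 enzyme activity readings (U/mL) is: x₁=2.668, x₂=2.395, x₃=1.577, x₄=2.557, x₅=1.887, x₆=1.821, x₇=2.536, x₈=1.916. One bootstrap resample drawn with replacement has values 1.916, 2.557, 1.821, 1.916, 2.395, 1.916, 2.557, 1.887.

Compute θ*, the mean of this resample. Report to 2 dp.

Mean = (1.916 + 2.557 + 1.821 + 1.916 + 2.395 + 1.916 + 2.557 + 1.887) / 8 = 16.9650 / 8 = 2.12

θ* = 2.12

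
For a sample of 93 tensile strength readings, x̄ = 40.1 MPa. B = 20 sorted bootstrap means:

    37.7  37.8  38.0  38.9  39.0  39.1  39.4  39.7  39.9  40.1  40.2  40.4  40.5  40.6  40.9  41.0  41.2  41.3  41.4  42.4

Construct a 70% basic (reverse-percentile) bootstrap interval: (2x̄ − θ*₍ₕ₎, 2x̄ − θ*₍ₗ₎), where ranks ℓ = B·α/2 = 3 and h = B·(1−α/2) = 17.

Percentile endpoints at ranks 3 and 17: θ*₍3₎ = 38.0, θ*₍17₎ = 41.2.
Basic interval reflects these around x̄:
  lower = 2 × 40.1 − 41.2 = 39.0
  upper = 2 × 40.1 − 38.0 = 42.2

(39.0, 42.2)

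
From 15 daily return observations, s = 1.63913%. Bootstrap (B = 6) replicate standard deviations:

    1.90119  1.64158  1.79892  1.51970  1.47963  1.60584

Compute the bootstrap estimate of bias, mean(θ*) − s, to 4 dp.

mean(θ*) = (1.90119 + 1.64158 + 1.79892 + 1.51970 + 1.47963 + 1.60584) / 6 = 1.65781
bias = 1.65781 − 1.63913

bias = +0.0187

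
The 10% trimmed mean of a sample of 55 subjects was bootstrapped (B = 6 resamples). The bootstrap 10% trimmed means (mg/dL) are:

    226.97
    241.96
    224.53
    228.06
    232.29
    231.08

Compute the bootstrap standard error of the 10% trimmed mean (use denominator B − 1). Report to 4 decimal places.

Bootstrap SE is the standard deviation of the 6 replicate 10% trimmed means.
Mean of replicates: (226.97 + 241.96 + 224.53 + 228.06 + 232.29 + 231.08) / 6 = 1384.89000 / 6 = 230.81500
Sum of squared deviations: (−3.84500)² + (+11.14500)² + (−6.28500)² + (−2.75500)² + (+1.47500)² + (+0.26500)² = 188.33215
Variance = 188.33215 / 5 = 37.66643
SE* = √37.66643

SE* = 6.1373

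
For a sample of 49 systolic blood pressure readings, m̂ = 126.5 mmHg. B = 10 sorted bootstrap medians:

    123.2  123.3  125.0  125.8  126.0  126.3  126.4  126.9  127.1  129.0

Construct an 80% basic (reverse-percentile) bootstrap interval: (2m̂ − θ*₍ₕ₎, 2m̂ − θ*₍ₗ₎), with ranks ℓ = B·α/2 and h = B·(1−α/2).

Percentile endpoints at ranks 1 and 9: θ*₍1₎ = 123.2, θ*₍9₎ = 127.1.
Basic interval reflects these around m̂:
  lower = 2 × 126.5 − 127.1 = 125.9
  upper = 2 × 126.5 − 123.2 = 129.8

(125.9, 129.8)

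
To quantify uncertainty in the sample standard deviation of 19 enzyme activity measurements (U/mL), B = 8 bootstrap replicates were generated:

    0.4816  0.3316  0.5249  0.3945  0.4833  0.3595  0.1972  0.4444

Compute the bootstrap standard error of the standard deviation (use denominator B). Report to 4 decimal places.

SE* = 0.0991

Bootstrap SE is the standard deviation of the 8 replicate standard deviations.
Mean of replicates: (0.4816 + 0.3316 + 0.5249 + 0.3945 + 0.4833 + 0.3595 + 0.1972 + 0.4444) / 8 = 3.21700 / 8 = 0.40213
Sum of squared deviations: (+0.07947)² + (−0.07053)² + (+0.12278)² + (−0.00762)² + (+0.08117)² + (−0.04263)² + (−0.20493)² + (+0.04228)² = 0.07861
Variance = 0.07861 / 8 = 0.00983
SE* = √0.00983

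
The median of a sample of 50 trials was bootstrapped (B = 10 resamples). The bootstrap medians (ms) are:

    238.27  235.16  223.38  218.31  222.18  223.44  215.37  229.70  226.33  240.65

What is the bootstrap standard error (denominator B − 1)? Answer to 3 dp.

Bootstrap SE is the standard deviation of the 10 replicate medians.
Mean of replicates: (238.27 + 235.16 + 223.38 + 218.31 + 222.18 + 223.44 + 215.37 + 229.70 + 226.33 + 240.65) / 10 = 2272.7900 / 10 = 227.2790
Sum of squared deviations: (+10.9910)² + (+7.8810)² + (−3.8990)² + (−8.9690)² + (−5.0990)² + (−3.8390)² + (−11.9090)² + (+2.4210)² + (−0.9490)² + (+13.3710)² = 646.6649
Variance = 646.6649 / 9 = 71.8517
SE* = √71.8517

SE* = 8.477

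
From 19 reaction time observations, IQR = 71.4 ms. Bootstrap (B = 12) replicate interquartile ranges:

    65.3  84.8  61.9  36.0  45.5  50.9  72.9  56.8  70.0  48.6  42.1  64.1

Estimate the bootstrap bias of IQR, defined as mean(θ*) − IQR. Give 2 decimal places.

bias = −13.16

mean(θ*) = (65.3 + 84.8 + 61.9 + 36.0 + 45.5 + 50.9 + 72.9 + 56.8 + 70.0 + 48.6 + 42.1 + 64.1) / 12 = 58.242
bias = 58.242 − 71.4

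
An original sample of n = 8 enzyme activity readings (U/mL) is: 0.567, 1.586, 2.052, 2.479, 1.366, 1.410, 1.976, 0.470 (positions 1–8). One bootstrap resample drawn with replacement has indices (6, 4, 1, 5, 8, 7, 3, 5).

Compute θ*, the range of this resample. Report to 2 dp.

Resample values: 1.410, 2.479, 0.567, 1.366, 0.470, 1.976, 2.052, 1.366.
Range = 2.479 − 0.470 = 2.01

θ* = 2.01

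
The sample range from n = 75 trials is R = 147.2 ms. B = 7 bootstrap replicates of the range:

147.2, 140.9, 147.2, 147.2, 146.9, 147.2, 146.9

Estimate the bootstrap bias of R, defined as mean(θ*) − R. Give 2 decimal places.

mean(θ*) = (147.2 + 140.9 + 147.2 + 147.2 + 146.9 + 147.2 + 146.9) / 7 = 146.214
bias = 146.214 − 147.2

bias = −0.99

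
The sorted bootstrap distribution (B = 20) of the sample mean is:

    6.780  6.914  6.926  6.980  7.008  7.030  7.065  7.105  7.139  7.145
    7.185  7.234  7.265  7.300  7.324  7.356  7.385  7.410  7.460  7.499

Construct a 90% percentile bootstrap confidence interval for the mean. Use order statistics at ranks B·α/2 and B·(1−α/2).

α = 0.10; lower rank = 20 × 0.050 = 1; upper rank = 20 × 0.950 = 19.
The 1st smallest replicate is 6.780; the 19th is 7.460.

(6.780, 7.460)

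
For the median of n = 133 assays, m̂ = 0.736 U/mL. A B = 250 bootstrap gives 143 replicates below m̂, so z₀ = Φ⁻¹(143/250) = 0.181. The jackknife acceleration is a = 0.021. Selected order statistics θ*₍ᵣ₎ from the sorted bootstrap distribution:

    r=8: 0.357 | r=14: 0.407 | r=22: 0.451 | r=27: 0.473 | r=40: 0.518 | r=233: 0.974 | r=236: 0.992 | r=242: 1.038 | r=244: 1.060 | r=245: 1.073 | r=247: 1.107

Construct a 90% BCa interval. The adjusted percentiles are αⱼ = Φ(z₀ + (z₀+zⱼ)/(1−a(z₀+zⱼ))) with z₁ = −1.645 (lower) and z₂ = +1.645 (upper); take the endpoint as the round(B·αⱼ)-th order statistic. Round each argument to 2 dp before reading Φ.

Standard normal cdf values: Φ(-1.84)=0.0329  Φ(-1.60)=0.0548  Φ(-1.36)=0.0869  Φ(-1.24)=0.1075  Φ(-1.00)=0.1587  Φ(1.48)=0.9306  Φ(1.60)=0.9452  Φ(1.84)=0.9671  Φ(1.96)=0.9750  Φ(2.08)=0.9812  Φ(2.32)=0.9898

Lower: z₀ + z₁ = 0.181 + (-1.645) = -1.464; 1 − a(z₀+z₁) = 1 − (0.021)(-1.464) = 1.0307; argument = 0.181 + (-1.464)/1.0307 = -1.2393 → -1.24.
α₁ = Φ(-1.24) = 0.1075; rank = round(250 × 0.1075) = 27; θ*₍27₎ = 0.473.
Upper: z₀ + z₂ = 1.826; 1 − a(z₀+z₂) = 0.9617; argument = 2.0798 → 2.08; α₂ = 0.9812; rank = 245; θ*₍245₎ = 1.073.

(0.473, 1.073)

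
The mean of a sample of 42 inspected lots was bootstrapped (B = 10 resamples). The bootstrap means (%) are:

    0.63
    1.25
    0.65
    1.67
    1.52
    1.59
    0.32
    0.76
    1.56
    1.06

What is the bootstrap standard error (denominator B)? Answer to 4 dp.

SE* = 0.4609

Bootstrap SE is the standard deviation of the 10 replicate means.
Mean of replicates: (0.63 + 1.25 + 0.65 + 1.67 + 1.52 + 1.59 + 0.32 + 0.76 + 1.56 + 1.06) / 10 = 11.01000 / 10 = 1.10100
Sum of squared deviations: (−0.47100)² + (+0.14900)² + (−0.45100)² + (+0.56900)² + (+0.41900)² + (+0.48900)² + (−0.78100)² + (−0.34100)² + (+0.45900)² + (−0.04100)² = 2.12449
Variance = 2.12449 / 10 = 0.21245
SE* = √0.21245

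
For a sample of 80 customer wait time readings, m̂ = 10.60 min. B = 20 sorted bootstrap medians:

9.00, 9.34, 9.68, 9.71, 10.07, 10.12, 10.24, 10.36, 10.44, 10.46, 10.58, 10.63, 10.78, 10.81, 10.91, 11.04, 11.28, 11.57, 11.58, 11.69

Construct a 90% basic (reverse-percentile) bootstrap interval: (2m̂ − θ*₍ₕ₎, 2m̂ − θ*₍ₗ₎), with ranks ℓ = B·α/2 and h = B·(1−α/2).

Percentile endpoints at ranks 1 and 19: θ*₍1₎ = 9.00, θ*₍19₎ = 11.58.
Basic interval reflects these around m̂:
  lower = 2 × 10.60 − 11.58 = 9.62
  upper = 2 × 10.60 − 9.00 = 12.20

(9.62, 12.20)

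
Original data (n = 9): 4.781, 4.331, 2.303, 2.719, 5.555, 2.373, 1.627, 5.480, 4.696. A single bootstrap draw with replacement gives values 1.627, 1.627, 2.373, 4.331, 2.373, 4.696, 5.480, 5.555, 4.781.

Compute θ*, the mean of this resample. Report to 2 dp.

θ* = 3.65

Mean = (1.627 + 1.627 + 2.373 + 4.331 + 2.373 + 4.696 + 5.480 + 5.555 + 4.781) / 9 = 32.8430 / 9 = 3.65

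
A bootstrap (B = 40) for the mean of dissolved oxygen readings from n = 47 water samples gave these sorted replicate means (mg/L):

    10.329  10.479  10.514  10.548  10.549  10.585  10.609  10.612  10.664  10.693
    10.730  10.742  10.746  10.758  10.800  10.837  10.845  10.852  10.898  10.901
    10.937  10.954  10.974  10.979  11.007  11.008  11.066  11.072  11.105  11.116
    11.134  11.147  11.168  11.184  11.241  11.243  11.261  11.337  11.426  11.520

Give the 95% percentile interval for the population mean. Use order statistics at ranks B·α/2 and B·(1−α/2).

α = 0.05; lower rank = 40 × 0.025 = 1; upper rank = 40 × 0.975 = 39.
The 1st smallest replicate is 10.329; the 39th is 11.426.

(10.329, 11.426)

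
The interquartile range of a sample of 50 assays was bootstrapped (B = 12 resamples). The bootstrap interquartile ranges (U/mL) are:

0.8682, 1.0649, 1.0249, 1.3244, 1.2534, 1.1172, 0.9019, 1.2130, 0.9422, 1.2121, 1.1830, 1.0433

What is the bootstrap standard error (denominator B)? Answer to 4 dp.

Bootstrap SE is the standard deviation of the 12 replicate interquartile ranges.
Mean of replicates: (0.8682 + 1.0649 + 1.0249 + 1.3244 + 1.2534 + 1.1172 + 0.9019 + 1.2130 + 0.9422 + 1.2121 + 1.1830 + 1.0433) / 12 = 13.14850 / 12 = 1.09571
Sum of squared deviations: (−0.22751)² + (−0.03081)² + (−0.07081)² + (+0.22869)² + (+0.15769)² + (+0.02149)² + (−0.19381)² + (+0.11729)² + (−0.15351)² + (+0.11639)² + (+0.08729)² + (−0.05241)² = 0.23415
Variance = 0.23415 / 12 = 0.01951
SE* = √0.01951

SE* = 0.1397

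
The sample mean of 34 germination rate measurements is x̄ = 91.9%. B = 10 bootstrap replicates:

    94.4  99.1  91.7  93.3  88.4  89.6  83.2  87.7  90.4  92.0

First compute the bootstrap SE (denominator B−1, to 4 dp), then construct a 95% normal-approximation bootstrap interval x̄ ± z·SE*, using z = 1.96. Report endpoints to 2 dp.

(83.51, 100.29)

Mean of replicates = 90.9800; sum of squared deviations = 164.7560; SE* = √(164.7560/9) = 4.2786
Margin = 1.96 × 4.2786 = 8.386
Interval: 91.9 ± 8.386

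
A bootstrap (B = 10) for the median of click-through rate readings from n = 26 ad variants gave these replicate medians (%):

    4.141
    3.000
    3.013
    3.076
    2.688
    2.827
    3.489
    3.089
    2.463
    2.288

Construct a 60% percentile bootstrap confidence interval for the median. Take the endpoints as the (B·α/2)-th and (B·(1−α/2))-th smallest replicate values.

Sorted replicates: 2.288, 2.463, 2.688, 2.827, 3.000, 3.013, 3.076, 3.089, 3.489, 4.141
α = 0.40; lower rank = 10 × 0.200 = 2; upper rank = 10 × 0.800 = 8.
The 2nd smallest replicate is 2.463; the 8th is 3.089.

(2.463, 3.089)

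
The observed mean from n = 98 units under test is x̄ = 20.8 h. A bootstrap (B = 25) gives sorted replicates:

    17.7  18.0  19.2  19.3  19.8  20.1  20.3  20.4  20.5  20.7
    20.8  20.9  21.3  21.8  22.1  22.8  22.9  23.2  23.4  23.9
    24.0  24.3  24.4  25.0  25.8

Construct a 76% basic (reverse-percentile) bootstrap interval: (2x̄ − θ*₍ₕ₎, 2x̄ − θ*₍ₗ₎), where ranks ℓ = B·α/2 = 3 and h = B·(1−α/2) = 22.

(17.3, 22.4)

Percentile endpoints at ranks 3 and 22: θ*₍3₎ = 19.2, θ*₍22₎ = 24.3.
Basic interval reflects these around x̄:
  lower = 2 × 20.8 − 24.3 = 17.3
  upper = 2 × 20.8 − 19.2 = 22.4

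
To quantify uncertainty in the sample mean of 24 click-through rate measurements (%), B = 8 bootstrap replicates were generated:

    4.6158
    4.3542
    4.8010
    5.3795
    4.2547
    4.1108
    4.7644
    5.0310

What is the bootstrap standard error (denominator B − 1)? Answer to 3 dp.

SE* = 0.422

Bootstrap SE is the standard deviation of the 8 replicate means.
Mean of replicates: (4.6158 + 4.3542 + 4.8010 + 5.3795 + 4.2547 + 4.1108 + 4.7644 + 5.0310) / 8 = 37.31140 / 8 = 4.66392
Sum of squared deviations: (−0.04812)² + (−0.30973)² + (+0.13708)² + (+0.71558)² + (−0.40923)² + (−0.55312)² + (+0.10048)² + (+0.36707)² = 1.24733
Variance = 1.24733 / 7 = 0.17819
SE* = √0.17819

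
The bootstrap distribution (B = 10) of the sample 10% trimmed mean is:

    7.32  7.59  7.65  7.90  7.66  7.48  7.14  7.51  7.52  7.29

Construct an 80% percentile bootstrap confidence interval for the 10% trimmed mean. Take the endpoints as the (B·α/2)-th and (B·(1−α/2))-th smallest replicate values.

Sorted replicates: 7.14, 7.29, 7.32, 7.48, 7.51, 7.52, 7.59, 7.65, 7.66, 7.90
α = 0.20; lower rank = 10 × 0.100 = 1; upper rank = 10 × 0.900 = 9.
The 1st smallest replicate is 7.14; the 9th is 7.66.

(7.14, 7.66)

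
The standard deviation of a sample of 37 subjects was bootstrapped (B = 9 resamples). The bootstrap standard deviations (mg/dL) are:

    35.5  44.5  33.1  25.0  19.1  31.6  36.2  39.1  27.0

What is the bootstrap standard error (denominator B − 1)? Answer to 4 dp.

SE* = 7.7238

Bootstrap SE is the standard deviation of the 9 replicate standard deviations.
Mean of replicates: (35.5 + 44.5 + 33.1 + 25.0 + 19.1 + 31.6 + 36.2 + 39.1 + 27.0) / 9 = 291.10000 / 9 = 32.34444
Sum of squared deviations: (+3.15556)² + (+12.15556)² + (+0.75556)² + (−7.34444)² + (−13.24444)² + (−0.74444)² + (+3.85556)² + (+6.75556)² + (−5.34444)² = 477.26222
Variance = 477.26222 / 8 = 59.65778
SE* = √59.65778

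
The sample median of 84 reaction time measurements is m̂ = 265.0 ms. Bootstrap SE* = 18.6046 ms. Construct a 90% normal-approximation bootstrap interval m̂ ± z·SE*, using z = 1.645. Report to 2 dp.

(234.40, 295.60)

Margin = 1.645 × 18.6046 = 30.605
Interval: 265.0 ± 30.605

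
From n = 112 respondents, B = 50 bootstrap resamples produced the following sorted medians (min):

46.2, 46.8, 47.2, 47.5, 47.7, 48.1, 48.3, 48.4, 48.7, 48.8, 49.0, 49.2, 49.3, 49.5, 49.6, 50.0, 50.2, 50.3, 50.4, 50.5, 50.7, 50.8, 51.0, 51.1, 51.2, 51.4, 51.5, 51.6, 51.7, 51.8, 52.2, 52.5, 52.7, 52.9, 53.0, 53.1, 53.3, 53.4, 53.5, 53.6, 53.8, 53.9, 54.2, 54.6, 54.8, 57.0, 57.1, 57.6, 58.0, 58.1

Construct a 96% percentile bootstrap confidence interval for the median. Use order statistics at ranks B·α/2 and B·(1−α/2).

α = 0.04; lower rank = 50 × 0.020 = 1; upper rank = 50 × 0.980 = 49.
The 1st smallest replicate is 46.2; the 49th is 58.0.

(46.2, 58.0)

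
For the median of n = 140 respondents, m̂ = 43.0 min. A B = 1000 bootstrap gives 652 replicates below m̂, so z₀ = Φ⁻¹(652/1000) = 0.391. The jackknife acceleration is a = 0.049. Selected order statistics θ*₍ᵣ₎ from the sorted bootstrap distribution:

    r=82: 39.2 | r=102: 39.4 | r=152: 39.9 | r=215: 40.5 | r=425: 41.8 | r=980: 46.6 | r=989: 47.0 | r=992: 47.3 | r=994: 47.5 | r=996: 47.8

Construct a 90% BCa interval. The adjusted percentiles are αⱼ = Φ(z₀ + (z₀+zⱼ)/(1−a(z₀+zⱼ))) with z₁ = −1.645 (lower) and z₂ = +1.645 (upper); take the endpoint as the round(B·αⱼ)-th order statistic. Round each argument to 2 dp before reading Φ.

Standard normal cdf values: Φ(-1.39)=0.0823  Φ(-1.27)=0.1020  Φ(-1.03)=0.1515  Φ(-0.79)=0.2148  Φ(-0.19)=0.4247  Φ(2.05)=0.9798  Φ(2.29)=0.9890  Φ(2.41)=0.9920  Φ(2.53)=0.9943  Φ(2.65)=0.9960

(40.5, 47.8)

Lower: z₀ + z₁ = 0.391 + (-1.645) = -1.254; 1 − a(z₀+z₁) = 1 − (0.049)(-1.254) = 1.0614; argument = 0.391 + (-1.254)/1.0614 = -0.7904 → -0.79.
α₁ = Φ(-0.79) = 0.2148; rank = round(1000 × 0.2148) = 215; θ*₍215₎ = 40.5.
Upper: z₀ + z₂ = 2.036; 1 − a(z₀+z₂) = 0.9002; argument = 2.6526 → 2.65; α₂ = 0.9960; rank = 996; θ*₍996₎ = 47.8.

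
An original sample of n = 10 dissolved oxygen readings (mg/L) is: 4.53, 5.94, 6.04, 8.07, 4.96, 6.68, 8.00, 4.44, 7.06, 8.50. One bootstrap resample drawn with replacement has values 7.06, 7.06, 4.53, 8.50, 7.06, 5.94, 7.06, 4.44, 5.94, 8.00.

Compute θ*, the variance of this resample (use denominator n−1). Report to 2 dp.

θ* = 1.80

Mean = 6.5590; sum of squared deviations = 16.2213
s² = 16.2213 / 9 = 1.8024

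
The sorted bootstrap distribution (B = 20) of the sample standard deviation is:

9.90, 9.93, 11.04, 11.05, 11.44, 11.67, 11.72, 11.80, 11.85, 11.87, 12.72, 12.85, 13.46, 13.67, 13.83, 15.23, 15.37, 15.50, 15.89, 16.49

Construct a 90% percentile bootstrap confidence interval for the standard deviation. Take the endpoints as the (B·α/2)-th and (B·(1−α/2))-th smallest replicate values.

(9.90, 15.89)

α = 0.10; lower rank = 20 × 0.050 = 1; upper rank = 20 × 0.950 = 19.
The 1st smallest replicate is 9.90; the 19th is 15.89.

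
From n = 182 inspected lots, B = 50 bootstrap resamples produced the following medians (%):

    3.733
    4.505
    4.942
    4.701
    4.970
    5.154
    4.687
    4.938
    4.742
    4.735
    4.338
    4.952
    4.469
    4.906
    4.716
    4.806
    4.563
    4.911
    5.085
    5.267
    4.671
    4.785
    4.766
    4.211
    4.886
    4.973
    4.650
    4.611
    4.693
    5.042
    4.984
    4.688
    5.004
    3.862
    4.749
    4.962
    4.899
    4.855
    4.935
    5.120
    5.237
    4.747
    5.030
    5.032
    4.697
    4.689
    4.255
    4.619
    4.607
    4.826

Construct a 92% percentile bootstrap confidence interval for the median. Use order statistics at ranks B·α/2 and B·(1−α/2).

Sorted replicates: 3.733, 3.862, 4.211, 4.255, 4.338, 4.469, 4.505, 4.563, 4.607, 4.611, 4.619, 4.650, 4.671, 4.687, 4.688, 4.689, 4.693, 4.697, 4.701, 4.716, 4.735, 4.742, 4.747, 4.749, 4.766, 4.785, 4.806, 4.826, 4.855, 4.886, 4.899, 4.906, 4.911, 4.935, 4.938, 4.942, 4.952, 4.962, 4.970, 4.973, 4.984, 5.004, 5.030, 5.032, 5.042, 5.085, 5.120, 5.154, 5.237, 5.267
α = 0.08; lower rank = 50 × 0.040 = 2; upper rank = 50 × 0.960 = 48.
The 2nd smallest replicate is 3.862; the 48th is 5.154.

(3.862, 5.154)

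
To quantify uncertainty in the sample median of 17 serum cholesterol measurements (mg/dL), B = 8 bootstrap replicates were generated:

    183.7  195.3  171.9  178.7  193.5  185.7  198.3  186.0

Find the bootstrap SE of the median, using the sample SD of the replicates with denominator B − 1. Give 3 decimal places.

SE* = 8.850

Bootstrap SE is the standard deviation of the 8 replicate medians.
Mean of replicates: (183.7 + 195.3 + 171.9 + 178.7 + 193.5 + 185.7 + 198.3 + 186.0) / 8 = 1493.1000 / 8 = 186.6375
Sum of squared deviations: (−2.9375)² + (+8.6625)² + (−14.7375)² + (−7.9375)² + (+6.8625)² + (−0.9375)² + (+11.6625)² + (−0.6375)² = 548.2588
Variance = 548.2588 / 7 = 78.3227
SE* = √78.3227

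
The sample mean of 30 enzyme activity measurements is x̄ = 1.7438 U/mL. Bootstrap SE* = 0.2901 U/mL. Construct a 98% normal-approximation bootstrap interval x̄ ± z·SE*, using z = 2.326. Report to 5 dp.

Margin = 2.326 × 0.2901 = 0.674773
Interval: 1.7438 ± 0.674773

(1.06903, 2.41857)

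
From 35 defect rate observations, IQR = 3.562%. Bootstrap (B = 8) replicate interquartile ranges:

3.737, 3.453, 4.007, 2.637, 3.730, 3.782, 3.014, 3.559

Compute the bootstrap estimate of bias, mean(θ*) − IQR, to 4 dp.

mean(θ*) = (3.737 + 3.453 + 4.007 + 2.637 + 3.730 + 3.782 + 3.014 + 3.559) / 8 = 3.48988
bias = 3.48988 − 3.562

bias = −0.0721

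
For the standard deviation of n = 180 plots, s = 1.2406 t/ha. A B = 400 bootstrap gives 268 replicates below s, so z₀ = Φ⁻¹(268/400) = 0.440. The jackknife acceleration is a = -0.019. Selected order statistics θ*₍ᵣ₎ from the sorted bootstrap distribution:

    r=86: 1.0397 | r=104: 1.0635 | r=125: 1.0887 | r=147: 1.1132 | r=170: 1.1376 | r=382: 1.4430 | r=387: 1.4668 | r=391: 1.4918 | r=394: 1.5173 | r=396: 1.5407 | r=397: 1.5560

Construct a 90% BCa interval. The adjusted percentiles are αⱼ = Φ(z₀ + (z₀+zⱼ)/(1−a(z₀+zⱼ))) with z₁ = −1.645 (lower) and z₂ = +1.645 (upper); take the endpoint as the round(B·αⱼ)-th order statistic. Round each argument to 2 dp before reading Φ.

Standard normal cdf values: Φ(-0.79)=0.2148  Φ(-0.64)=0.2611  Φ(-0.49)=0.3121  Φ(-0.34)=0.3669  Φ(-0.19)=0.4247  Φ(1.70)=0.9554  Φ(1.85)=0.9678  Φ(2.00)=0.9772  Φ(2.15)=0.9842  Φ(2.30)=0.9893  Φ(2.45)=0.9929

Lower: z₀ + z₁ = 0.440 + (-1.645) = -1.205; 1 − a(z₀+z₁) = 1 − (-0.019)(-1.205) = 0.9771; argument = 0.440 + (-1.205)/0.9771 = -0.7932 → -0.79.
α₁ = Φ(-0.79) = 0.2148; rank = round(400 × 0.2148) = 86; θ*₍86₎ = 1.0397.
Upper: z₀ + z₂ = 2.085; 1 − a(z₀+z₂) = 1.0396; argument = 2.4456 → 2.45; α₂ = 0.9929; rank = 397; θ*₍397₎ = 1.5560.

(1.0397, 1.5560)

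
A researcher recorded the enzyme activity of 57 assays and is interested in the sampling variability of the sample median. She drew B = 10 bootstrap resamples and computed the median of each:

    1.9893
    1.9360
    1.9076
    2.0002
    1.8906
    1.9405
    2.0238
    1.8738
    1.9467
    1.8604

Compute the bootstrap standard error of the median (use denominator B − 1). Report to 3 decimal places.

Bootstrap SE is the standard deviation of the 10 replicate medians.
Mean of replicates: (1.9893 + 1.9360 + 1.9076 + 2.0002 + 1.8906 + 1.9405 + 2.0238 + 1.8738 + 1.9467 + 1.8604) / 10 = 19.36890 / 10 = 1.93689
Sum of squared deviations: (+0.05241)² + (−0.00089)² + (−0.02929)² + (+0.06331)² + (−0.04629)² + (+0.00361)² + (+0.08691)² + (−0.06309)² + (+0.00981)² + (−0.07649)² = 0.02725
Variance = 0.02725 / 9 = 0.00303
SE* = √0.00303

SE* = 0.055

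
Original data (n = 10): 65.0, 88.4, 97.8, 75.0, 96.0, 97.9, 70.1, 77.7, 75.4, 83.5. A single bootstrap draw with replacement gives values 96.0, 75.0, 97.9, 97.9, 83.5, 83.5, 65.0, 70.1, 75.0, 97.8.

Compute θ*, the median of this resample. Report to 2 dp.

Sorted: 65.0, 70.1, 75.0, 75.0, 83.5, 83.5, 96.0, 97.8, 97.9, 97.9
Median = average of the two middle values = 83.50

θ* = 83.50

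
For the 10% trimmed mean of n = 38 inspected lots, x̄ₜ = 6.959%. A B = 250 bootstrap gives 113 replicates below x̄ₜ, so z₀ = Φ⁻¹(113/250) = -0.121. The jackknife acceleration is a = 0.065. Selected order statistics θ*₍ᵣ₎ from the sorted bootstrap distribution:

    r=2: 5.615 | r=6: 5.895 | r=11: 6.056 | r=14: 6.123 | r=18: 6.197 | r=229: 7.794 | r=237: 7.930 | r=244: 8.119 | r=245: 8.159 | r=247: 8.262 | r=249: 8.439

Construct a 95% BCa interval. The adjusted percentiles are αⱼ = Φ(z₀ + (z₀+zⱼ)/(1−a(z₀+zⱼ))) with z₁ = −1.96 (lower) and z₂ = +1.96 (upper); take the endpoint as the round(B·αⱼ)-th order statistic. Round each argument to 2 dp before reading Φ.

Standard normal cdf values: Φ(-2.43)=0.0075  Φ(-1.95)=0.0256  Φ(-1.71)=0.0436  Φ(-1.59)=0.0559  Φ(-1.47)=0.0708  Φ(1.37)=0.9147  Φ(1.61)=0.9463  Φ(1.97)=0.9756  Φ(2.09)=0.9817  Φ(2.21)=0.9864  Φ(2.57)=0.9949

Lower: z₀ + z₁ = -0.121 + (-1.960) = -2.081; 1 − a(z₀+z₁) = 1 − (0.065)(-2.081) = 1.1353; argument = -0.121 + (-2.081)/1.1353 = -1.9541 → -1.95.
α₁ = Φ(-1.95) = 0.0256; rank = round(250 × 0.0256) = 6; θ*₍6₎ = 5.895.
Upper: z₀ + z₂ = 1.839; 1 − a(z₀+z₂) = 0.8805; argument = 1.9677 → 1.97; α₂ = 0.9756; rank = 244; θ*₍244₎ = 8.119.

(5.895, 8.119)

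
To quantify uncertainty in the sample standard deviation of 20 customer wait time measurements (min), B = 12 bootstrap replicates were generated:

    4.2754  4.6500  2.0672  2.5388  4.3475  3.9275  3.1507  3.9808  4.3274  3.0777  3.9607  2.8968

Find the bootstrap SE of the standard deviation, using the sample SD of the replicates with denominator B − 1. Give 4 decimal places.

Bootstrap SE is the standard deviation of the 12 replicate standard deviations.
Mean of replicates: (4.2754 + 4.6500 + 2.0672 + 2.5388 + 4.3475 + 3.9275 + 3.1507 + 3.9808 + 4.3274 + 3.0777 + 3.9607 + 2.8968) / 12 = 43.20050 / 12 = 3.60004
Sum of squared deviations: (+0.67536)² + (+1.04996)² + (−1.53284)² + (−1.06124)² + (+0.74746)² + (+0.32746)² + (−0.44934)² + (+0.38076)² + (+0.72736)² + (−0.52234)² + (+0.36066)² + (−0.70324)² = 7.47368
Variance = 7.47368 / 11 = 0.67943
SE* = √0.67943

SE* = 0.8243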